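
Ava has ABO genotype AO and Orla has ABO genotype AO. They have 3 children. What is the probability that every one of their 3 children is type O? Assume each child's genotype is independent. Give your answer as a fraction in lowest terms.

ABO cross AO × AO → 1/4 O, 3/4 A.
So P(type O) = 1/4 per child.
All 3 independent: (1/4)^3 = 1/64.

1/64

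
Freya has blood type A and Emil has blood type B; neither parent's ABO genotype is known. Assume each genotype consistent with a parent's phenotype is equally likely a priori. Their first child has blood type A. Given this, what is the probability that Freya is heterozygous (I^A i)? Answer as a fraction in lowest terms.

Possible genotypes: Freya ∈ {I^A I^A, I^A i}; Emil ∈ {I^B I^B, I^B i}.
Weight each parental genotype pair by prior × P(type-A child):
  I^A I^A × I^B i: posterior weight 2/3.
  I^A i × I^B i: posterior weight 1/3.
Sum the posterior weight over pairs where Freya is I^A i: 1/3.

1/3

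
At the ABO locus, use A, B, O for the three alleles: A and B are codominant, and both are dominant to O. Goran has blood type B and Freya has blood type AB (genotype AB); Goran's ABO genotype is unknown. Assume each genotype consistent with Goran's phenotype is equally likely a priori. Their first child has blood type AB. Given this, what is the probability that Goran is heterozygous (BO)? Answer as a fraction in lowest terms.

1/3

Possible genotypes: Goran ∈ {BB, BO}; Freya ∈ {AB}.
Weight each parental genotype pair by prior × P(type-AB child):
  BB × AB: posterior weight 2/3.
  BO × AB: posterior weight 1/3.
Sum the posterior weight over pairs where Goran is BO: 1/3.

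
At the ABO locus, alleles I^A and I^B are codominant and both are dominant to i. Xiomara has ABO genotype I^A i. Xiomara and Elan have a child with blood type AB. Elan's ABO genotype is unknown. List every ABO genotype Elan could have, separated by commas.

For each candidate genotype of Elan, check whether crossing it with I^A i can produce every observed child phenotype.
  I^A I^A → possible child types {A} ✗
  I^A I^B → possible child types {A, B, AB} ✓
  I^A i → possible child types {O, A} ✗
  I^B I^B → possible child types {B, AB} ✓
  I^B i → possible child types {O, A, B, AB} ✓
  i i → possible child types {O, A} ✗

I^A I^B, I^B I^B, I^B i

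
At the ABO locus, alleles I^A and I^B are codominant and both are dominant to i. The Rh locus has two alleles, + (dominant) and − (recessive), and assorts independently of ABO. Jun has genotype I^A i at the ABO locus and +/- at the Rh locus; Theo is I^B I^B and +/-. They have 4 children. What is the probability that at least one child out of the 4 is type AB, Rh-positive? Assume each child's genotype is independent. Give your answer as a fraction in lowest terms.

3471/4096

ABO cross I^A i × I^B I^B → 1/2 B, 1/2 AB.
Rh cross +/- × +/- → 3/4 Rh+, 1/4 Rh-; so P(type AB, Rh-positive) = 1/2 × 3/4 = 3/8 per child.
P(none) = (5/8)^4 = 625/4096; P(at least one) = 1 − 625/4096 = 3471/4096.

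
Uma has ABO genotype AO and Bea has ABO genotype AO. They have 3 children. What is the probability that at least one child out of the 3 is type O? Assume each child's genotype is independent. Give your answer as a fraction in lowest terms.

37/64

ABO cross AO × AO → 1/4 O, 3/4 A.
So P(type O) = 1/4 per child.
P(none) = (3/4)^3 = 27/64; P(at least one) = 1 − 27/64 = 37/64.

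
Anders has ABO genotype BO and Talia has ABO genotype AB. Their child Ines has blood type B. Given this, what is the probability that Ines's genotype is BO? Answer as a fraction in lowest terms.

Cross BO × AB → 1/4 AB, 1/4 AO, 1/4 BB, 1/4 BO.
Type-B genotypes among offspring: BB (1/4), BO (1/4); total 1/2.
P(BO | type B) = (1/4) / (1/2) = 1/2.

1/2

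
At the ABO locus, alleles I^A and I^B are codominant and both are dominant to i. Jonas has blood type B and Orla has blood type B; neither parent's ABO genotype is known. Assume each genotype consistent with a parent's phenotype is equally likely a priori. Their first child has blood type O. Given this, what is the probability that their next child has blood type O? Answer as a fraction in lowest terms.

1/4

Possible genotypes: Jonas ∈ {I^B I^B, I^B i}; Orla ∈ {I^B I^B, I^B i}.
Weight each parental genotype pair by prior × P(type-O child):
  I^B i × I^B i: posterior weight 1; P(next child type O) = 1/4.
Weighted sum = 1/4.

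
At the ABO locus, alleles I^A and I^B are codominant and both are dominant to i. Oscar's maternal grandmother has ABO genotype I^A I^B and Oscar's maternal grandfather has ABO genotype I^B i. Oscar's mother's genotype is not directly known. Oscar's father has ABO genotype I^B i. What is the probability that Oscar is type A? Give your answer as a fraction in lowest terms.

1/8

Oscar's mother's ABO genotype from I^A I^B × I^B i: 1/4 I^A I^B, 1/4 I^A i, 1/4 I^B I^B, 1/4 I^B i.
Crossing each possibility with the father I^B i and summing P(type A): 1/4·1/4 + 1/4·1/4 + 1/4·0 + 1/4·0 = 1/8.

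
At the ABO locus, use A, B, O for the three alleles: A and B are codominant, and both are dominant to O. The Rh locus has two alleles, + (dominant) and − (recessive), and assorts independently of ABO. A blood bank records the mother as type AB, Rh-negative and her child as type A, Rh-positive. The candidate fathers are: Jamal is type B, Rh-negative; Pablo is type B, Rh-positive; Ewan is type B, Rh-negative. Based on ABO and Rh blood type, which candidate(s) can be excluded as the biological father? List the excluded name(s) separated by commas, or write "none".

A candidate is excluded only if no genotype consistent with his phenotype could produce a type A, Rh-positive child with a type AB, Rh-negative mother.
Jamal (type B, Rh-): no genotype consistent with that phenotype can produce a type-A Rh+ child with a type-AB mother.
Ewan (type B, Rh-): no genotype consistent with that phenotype can produce a type-A Rh+ child with a type-AB mother.

Jamal, Ewan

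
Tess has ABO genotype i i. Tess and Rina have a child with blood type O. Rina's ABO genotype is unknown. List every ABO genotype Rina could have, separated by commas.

For each candidate genotype of Rina, check whether crossing it with i i can produce every observed child phenotype.
  I^A I^A → possible child types {A} ✗
  I^A I^B → possible child types {A, B} ✗
  I^A i → possible child types {O, A} ✓
  I^B I^B → possible child types {B} ✗
  I^B i → possible child types {O, B} ✓
  i i → possible child types {O} ✓

I^A i, I^B i, i i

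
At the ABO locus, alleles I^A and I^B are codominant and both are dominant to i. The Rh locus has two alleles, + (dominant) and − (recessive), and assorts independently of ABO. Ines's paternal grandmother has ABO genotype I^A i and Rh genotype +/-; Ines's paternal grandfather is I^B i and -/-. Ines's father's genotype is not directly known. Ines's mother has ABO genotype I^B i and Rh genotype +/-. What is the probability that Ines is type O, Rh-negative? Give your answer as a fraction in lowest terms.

3/32

Ines's father's ABO genotype from I^A i × I^B i: 1/4 I^A I^B, 1/4 I^A i, 1/4 I^B i, 1/4 i i.
Crossing each possibility with the mother I^B i and summing P(type O): 1/4·0 + 1/4·1/4 + 1/4·1/4 + 1/4·1/2 = 1/4.
Similarly for Rh via the father's Rh distribution: P(Rh-) = 3/8.
Independent loci: 1/4 × 3/8 = 3/32.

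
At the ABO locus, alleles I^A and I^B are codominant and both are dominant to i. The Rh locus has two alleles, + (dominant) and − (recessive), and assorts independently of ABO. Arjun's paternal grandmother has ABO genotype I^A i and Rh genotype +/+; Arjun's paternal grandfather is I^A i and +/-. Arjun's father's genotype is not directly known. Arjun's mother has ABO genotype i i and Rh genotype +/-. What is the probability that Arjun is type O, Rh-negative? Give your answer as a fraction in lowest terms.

1/16

Arjun's father's ABO genotype from I^A i × I^A i: 1/4 I^A I^A, 1/2 I^A i, 1/4 i i.
Crossing each possibility with the mother i i and summing P(type O): 1/4·0 + 1/2·1/2 + 1/4·1 = 1/2.
Similarly for Rh via the father's Rh distribution: P(Rh-) = 1/8.
Independent loci: 1/2 × 1/8 = 1/16.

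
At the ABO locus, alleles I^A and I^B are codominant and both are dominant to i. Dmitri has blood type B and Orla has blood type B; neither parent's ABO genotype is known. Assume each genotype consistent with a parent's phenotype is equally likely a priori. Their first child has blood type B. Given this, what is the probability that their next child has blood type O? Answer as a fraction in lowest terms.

1/20

Possible genotypes: Dmitri ∈ {I^B I^B, I^B i}; Orla ∈ {I^B I^B, I^B i}.
Weight each parental genotype pair by prior × P(type-B child):
  I^B I^B × I^B I^B: posterior weight 4/15; P(next child type O) = 0.
  I^B I^B × I^B i: posterior weight 4/15; P(next child type O) = 0.
  I^B i × I^B I^B: posterior weight 4/15; P(next child type O) = 0.
  I^B i × I^B i: posterior weight 1/5; P(next child type O) = 1/4.
Weighted sum = 1/20.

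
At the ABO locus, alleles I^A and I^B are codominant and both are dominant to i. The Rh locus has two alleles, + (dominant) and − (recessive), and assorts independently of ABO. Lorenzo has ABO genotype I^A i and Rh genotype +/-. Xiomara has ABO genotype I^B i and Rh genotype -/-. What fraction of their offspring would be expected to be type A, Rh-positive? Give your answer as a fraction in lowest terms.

ABO cross I^A i × I^B i → offspring phenotypes: 1/4 O, 1/4 A, 1/4 B, 1/4 AB.
Rh cross +/- × -/- → 1/2 Rh+, 1/2 Rh-.
Independent loci: P(type A, Rh-positive) = 1/4 × 1/2 = 1/8.

1/8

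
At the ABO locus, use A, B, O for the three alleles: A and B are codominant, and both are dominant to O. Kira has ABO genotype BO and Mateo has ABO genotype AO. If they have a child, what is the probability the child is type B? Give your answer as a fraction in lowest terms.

ABO cross BO × AO → offspring phenotypes: 1/4 O, 1/4 A, 1/4 B, 1/4 AB.
So P(type B) = 1/4.

1/4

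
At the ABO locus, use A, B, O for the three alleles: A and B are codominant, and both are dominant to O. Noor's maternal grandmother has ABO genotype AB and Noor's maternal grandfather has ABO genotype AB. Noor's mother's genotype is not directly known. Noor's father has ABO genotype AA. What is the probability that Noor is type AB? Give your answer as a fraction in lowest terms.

1/2

Noor's mother's ABO genotype from AB × AB: 1/4 AA, 1/2 AB, 1/4 BB.
Crossing each possibility with the father AA and summing P(type AB): 1/4·0 + 1/2·1/2 + 1/4·1 = 1/2.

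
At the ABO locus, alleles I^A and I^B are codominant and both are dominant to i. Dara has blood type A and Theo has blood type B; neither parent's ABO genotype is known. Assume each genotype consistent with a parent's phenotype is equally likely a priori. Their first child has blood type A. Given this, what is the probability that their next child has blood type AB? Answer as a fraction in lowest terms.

Possible genotypes: Dara ∈ {I^A I^A, I^A i}; Theo ∈ {I^B I^B, I^B i}.
Weight each parental genotype pair by prior × P(type-A child):
  I^A I^A × I^B i: posterior weight 2/3; P(next child type AB) = 1/2.
  I^A i × I^B i: posterior weight 1/3; P(next child type AB) = 1/4.
Weighted sum = 5/12.

5/12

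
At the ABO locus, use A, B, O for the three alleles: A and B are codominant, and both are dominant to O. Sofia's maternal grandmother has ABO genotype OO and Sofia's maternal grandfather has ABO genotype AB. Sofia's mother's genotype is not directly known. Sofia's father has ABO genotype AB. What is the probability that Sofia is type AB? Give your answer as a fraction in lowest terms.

Sofia's mother's ABO genotype from OO × AB: 1/2 AO, 1/2 BO.
Crossing each possibility with the father AB and summing P(type AB): 1/2·1/4 + 1/2·1/4 = 1/4.

1/4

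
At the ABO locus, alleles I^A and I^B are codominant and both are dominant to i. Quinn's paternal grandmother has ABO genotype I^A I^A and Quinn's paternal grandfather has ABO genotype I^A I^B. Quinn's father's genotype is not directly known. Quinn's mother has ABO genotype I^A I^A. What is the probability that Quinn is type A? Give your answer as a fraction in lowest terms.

Quinn's father's ABO genotype from I^A I^A × I^A I^B: 1/2 I^A I^A, 1/2 I^A I^B.
Crossing each possibility with the mother I^A I^A and summing P(type A): 1/2·1 + 1/2·1/2 = 3/4.

3/4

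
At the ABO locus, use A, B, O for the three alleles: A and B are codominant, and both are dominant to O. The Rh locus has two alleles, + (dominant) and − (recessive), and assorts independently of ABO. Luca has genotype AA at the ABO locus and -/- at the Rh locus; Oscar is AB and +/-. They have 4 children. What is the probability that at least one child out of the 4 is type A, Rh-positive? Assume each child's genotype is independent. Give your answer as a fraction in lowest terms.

ABO cross AA × AB → 1/2 A, 1/2 AB.
Rh cross -/- × +/- → 1/2 Rh+, 1/2 Rh-; so P(type A, Rh-positive) = 1/2 × 1/2 = 1/4 per child.
P(none) = (3/4)^4 = 81/256; P(at least one) = 1 − 81/256 = 175/256.

175/256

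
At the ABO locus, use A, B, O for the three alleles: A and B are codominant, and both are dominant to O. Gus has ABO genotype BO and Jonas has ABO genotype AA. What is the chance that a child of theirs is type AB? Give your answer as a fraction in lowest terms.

1/2

ABO cross BO × AA → offspring phenotypes: 1/2 A, 1/2 AB.
So P(type AB) = 1/2.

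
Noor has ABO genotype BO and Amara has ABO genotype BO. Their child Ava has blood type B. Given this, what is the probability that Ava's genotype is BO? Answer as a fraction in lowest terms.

2/3

Cross BO × BO → 1/4 BB, 1/2 BO, 1/4 OO.
Type-B genotypes among offspring: BB (1/4), BO (1/2); total 3/4.
P(BO | type B) = (1/2) / (3/4) = 2/3.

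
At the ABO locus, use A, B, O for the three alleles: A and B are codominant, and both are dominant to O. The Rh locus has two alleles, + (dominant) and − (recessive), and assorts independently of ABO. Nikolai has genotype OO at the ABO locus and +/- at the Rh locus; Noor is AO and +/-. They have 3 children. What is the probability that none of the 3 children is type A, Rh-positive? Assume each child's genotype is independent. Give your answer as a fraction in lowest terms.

125/512

ABO cross OO × AO → 1/2 O, 1/2 A.
Rh cross +/- × +/- → 3/4 Rh+, 1/4 Rh-; so P(type A, Rh-positive) = 1/2 × 3/4 = 3/8 per child.
P(not type A, Rh-positive) = 5/8 for one child; (5/8)^3 = 125/512.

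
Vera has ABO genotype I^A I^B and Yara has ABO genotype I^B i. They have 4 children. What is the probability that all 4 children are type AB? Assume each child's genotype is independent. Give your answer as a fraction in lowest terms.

1/256

ABO cross I^A I^B × I^B i → 1/4 A, 1/2 B, 1/4 AB.
So P(type AB) = 1/4 per child.
All 4 independent: (1/4)^4 = 1/256.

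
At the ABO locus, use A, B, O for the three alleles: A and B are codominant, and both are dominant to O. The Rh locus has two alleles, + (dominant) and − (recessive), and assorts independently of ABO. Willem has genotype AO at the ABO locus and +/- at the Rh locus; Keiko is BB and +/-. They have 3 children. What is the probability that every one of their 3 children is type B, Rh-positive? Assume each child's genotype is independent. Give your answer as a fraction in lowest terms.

27/512

ABO cross AO × BB → 1/2 B, 1/2 AB.
Rh cross +/- × +/- → 3/4 Rh+, 1/4 Rh-; so P(type B, Rh-positive) = 1/2 × 3/4 = 3/8 per child.
All 3 independent: (3/8)^3 = 27/512.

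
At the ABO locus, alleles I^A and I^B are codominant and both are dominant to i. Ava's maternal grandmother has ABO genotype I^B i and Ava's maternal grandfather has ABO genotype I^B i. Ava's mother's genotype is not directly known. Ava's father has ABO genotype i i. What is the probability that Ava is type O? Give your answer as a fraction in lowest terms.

1/2

Ava's mother's ABO genotype from I^B i × I^B i: 1/4 I^B I^B, 1/2 I^B i, 1/4 i i.
Crossing each possibility with the father i i and summing P(type O): 1/4·0 + 1/2·1/2 + 1/4·1 = 1/2.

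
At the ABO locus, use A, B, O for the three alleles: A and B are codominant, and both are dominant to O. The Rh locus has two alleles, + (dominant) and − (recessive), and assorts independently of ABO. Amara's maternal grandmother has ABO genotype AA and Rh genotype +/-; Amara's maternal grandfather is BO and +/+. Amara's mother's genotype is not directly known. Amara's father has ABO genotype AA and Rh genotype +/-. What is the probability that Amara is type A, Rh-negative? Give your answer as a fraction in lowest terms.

3/32

Amara's mother's ABO genotype from AA × BO: 1/2 AB, 1/2 AO.
Crossing each possibility with the father AA and summing P(type A): 1/2·1/2 + 1/2·1 = 3/4.
Similarly for Rh via the mother's Rh distribution: P(Rh-) = 1/8.
Independent loci: 3/4 × 1/8 = 3/32.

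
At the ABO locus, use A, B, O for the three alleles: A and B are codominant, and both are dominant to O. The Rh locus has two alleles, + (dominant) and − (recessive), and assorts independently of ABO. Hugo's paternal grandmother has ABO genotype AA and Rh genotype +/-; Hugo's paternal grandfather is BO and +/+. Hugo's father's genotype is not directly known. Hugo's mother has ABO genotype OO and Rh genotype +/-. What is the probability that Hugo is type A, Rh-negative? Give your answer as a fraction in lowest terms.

1/16

Hugo's father's ABO genotype from AA × BO: 1/2 AB, 1/2 AO.
Crossing each possibility with the mother OO and summing P(type A): 1/2·1/2 + 1/2·1/2 = 1/2.
Similarly for Rh via the father's Rh distribution: P(Rh-) = 1/8.
Independent loci: 1/2 × 1/8 = 1/16.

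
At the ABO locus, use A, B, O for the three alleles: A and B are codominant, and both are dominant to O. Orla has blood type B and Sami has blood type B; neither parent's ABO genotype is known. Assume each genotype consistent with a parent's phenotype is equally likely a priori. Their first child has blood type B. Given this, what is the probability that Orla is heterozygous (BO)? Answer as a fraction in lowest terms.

7/15

Possible genotypes: Orla ∈ {BB, BO}; Sami ∈ {BB, BO}.
Weight each parental genotype pair by prior × P(type-B child):
  BB × BB: posterior weight 4/15.
  BB × BO: posterior weight 4/15.
  BO × BB: posterior weight 4/15.
  BO × BO: posterior weight 1/5.
Sum the posterior weight over pairs where Orla is BO: 7/15.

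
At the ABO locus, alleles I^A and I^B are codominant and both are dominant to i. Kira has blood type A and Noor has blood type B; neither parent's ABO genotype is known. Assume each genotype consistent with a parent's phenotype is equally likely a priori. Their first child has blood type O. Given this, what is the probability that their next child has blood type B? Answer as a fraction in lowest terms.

Possible genotypes: Kira ∈ {I^A I^A, I^A i}; Noor ∈ {I^B I^B, I^B i}.
Weight each parental genotype pair by prior × P(type-O child):
  I^A i × I^B i: posterior weight 1; P(next child type B) = 1/4.
Weighted sum = 1/4.

1/4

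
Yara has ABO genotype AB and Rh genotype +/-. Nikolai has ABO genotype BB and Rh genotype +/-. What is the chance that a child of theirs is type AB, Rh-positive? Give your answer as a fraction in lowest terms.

3/8

ABO cross AB × BB → offspring phenotypes: 1/2 B, 1/2 AB.
Rh cross +/- × +/- → 3/4 Rh+, 1/4 Rh-.
Independent loci: P(type AB, Rh-positive) = 1/2 × 3/4 = 3/8.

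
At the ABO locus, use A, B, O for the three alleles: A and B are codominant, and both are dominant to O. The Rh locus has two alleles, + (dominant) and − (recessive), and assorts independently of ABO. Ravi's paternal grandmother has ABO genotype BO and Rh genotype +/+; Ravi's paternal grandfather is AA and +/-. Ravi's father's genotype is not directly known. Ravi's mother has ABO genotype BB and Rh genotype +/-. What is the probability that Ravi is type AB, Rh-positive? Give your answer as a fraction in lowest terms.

Ravi's father's ABO genotype from BO × AA: 1/2 AB, 1/2 AO.
Crossing each possibility with the mother BB and summing P(type AB): 1/2·1/2 + 1/2·1/2 = 1/2.
Similarly for Rh via the father's Rh distribution: P(Rh+) = 7/8.
Independent loci: 1/2 × 7/8 = 7/16.

7/16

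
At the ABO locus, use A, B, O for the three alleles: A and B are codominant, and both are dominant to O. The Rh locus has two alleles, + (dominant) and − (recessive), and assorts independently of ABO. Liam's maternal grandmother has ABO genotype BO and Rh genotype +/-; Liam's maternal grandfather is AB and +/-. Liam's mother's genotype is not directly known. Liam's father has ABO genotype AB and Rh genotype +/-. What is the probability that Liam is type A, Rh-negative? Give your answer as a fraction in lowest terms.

Liam's mother's ABO genotype from BO × AB: 1/4 AB, 1/4 AO, 1/4 BB, 1/4 BO.
Crossing each possibility with the father AB and summing P(type A): 1/4·1/4 + 1/4·1/2 + 1/4·0 + 1/4·1/4 = 1/4.
Similarly for Rh via the mother's Rh distribution: P(Rh-) = 1/4.
Independent loci: 1/4 × 1/4 = 1/16.

1/16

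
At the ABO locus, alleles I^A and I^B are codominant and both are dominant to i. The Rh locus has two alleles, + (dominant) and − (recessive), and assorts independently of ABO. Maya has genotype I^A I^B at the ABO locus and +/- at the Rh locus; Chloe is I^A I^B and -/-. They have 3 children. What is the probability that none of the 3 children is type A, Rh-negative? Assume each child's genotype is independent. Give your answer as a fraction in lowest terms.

343/512

ABO cross I^A I^B × I^A I^B → 1/4 A, 1/4 B, 1/2 AB.
Rh cross +/- × -/- → 1/2 Rh+, 1/2 Rh-; so P(type A, Rh-negative) = 1/4 × 1/2 = 1/8 per child.
P(not type A, Rh-negative) = 7/8 for one child; (7/8)^3 = 343/512.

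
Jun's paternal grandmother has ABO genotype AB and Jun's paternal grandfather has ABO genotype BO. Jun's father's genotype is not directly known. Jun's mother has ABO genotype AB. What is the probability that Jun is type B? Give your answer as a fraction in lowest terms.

3/8

Jun's father's ABO genotype from AB × BO: 1/4 AB, 1/4 AO, 1/4 BB, 1/4 BO.
Crossing each possibility with the mother AB and summing P(type B): 1/4·1/4 + 1/4·1/4 + 1/4·1/2 + 1/4·1/2 = 3/8.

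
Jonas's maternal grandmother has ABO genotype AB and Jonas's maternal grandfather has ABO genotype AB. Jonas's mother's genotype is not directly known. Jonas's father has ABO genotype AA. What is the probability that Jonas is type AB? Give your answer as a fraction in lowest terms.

1/2

Jonas's mother's ABO genotype from AB × AB: 1/4 AA, 1/2 AB, 1/4 BB.
Crossing each possibility with the father AA and summing P(type AB): 1/4·0 + 1/2·1/2 + 1/4·1 = 1/2.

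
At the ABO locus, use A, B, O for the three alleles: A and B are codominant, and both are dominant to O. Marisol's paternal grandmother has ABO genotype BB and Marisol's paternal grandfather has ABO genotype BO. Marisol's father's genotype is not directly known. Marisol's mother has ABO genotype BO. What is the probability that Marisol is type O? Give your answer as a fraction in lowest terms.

1/8

Marisol's father's ABO genotype from BB × BO: 1/2 BB, 1/2 BO.
Crossing each possibility with the mother BO and summing P(type O): 1/2·0 + 1/2·1/4 = 1/8.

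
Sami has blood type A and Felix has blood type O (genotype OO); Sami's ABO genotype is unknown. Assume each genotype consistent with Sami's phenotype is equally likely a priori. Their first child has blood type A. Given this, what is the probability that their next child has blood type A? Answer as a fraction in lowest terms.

Possible genotypes: Sami ∈ {AA, AO}; Felix ∈ {OO}.
Weight each parental genotype pair by prior × P(type-A child):
  AA × OO: posterior weight 2/3; P(next child type A) = 1.
  AO × OO: posterior weight 1/3; P(next child type A) = 1/2.
Weighted sum = 5/6.

5/6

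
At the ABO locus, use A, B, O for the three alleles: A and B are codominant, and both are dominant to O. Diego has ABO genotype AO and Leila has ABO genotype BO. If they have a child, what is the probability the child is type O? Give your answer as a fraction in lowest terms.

1/4

ABO cross AO × BO → offspring phenotypes: 1/4 O, 1/4 A, 1/4 B, 1/4 AB.
So P(type O) = 1/4.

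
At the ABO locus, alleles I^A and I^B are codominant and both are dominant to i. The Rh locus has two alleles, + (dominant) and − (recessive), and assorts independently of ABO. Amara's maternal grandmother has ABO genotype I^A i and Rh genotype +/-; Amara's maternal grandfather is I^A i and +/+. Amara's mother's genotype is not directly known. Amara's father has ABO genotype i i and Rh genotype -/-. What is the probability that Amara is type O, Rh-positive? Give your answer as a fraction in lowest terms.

Amara's mother's ABO genotype from I^A i × I^A i: 1/4 I^A I^A, 1/2 I^A i, 1/4 i i.
Crossing each possibility with the father i i and summing P(type O): 1/4·0 + 1/2·1/2 + 1/4·1 = 1/2.
Similarly for Rh via the mother's Rh distribution: P(Rh+) = 3/4.
Independent loci: 1/2 × 3/4 = 3/8.

3/8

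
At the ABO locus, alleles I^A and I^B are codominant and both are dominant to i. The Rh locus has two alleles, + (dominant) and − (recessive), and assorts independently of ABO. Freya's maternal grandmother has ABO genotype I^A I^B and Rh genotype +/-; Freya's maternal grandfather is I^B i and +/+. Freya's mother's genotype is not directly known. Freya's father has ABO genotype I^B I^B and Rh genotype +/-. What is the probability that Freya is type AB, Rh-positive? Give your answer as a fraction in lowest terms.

7/32

Freya's mother's ABO genotype from I^A I^B × I^B i: 1/4 I^A I^B, 1/4 I^A i, 1/4 I^B I^B, 1/4 I^B i.
Crossing each possibility with the father I^B I^B and summing P(type AB): 1/4·1/2 + 1/4·1/2 + 1/4·0 + 1/4·0 = 1/4.
Similarly for Rh via the mother's Rh distribution: P(Rh+) = 7/8.
Independent loci: 1/4 × 7/8 = 7/32.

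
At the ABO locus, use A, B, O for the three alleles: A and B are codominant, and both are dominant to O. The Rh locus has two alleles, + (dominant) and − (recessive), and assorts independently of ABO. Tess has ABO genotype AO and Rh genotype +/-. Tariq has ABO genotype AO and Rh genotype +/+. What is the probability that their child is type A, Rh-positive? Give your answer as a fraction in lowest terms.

ABO cross AO × AO → offspring phenotypes: 1/4 O, 3/4 A.
Rh cross +/- × +/+ → 1 Rh+.
Independent loci: P(type A, Rh-positive) = 3/4 × 1 = 3/4.

3/4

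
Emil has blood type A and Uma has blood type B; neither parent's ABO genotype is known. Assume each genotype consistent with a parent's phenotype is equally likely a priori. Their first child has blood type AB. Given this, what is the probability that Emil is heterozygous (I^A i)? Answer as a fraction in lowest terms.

1/3

Possible genotypes: Emil ∈ {I^A I^A, I^A i}; Uma ∈ {I^B I^B, I^B i}.
Weight each parental genotype pair by prior × P(type-AB child):
  I^A I^A × I^B I^B: posterior weight 4/9.
  I^A I^A × I^B i: posterior weight 2/9.
  I^A i × I^B I^B: posterior weight 2/9.
  I^A i × I^B i: posterior weight 1/9.
Sum the posterior weight over pairs where Emil is I^A i: 1/3.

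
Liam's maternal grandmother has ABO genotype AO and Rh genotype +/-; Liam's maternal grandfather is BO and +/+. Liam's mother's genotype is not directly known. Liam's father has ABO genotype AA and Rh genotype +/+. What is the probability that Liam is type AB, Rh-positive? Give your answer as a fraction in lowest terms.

1/4

Liam's mother's ABO genotype from AO × BO: 1/4 AB, 1/4 AO, 1/4 BO, 1/4 OO.
Crossing each possibility with the father AA and summing P(type AB): 1/4·1/2 + 1/4·0 + 1/4·1/2 + 1/4·0 = 1/4.
Similarly for Rh via the mother's Rh distribution: P(Rh+) = 1.
Independent loci: 1/4 × 1 = 1/4.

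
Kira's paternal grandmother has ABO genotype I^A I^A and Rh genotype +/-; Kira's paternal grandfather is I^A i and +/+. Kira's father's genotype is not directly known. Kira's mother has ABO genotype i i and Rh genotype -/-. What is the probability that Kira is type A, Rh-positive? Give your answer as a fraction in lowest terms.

Kira's father's ABO genotype from I^A I^A × I^A i: 1/2 I^A I^A, 1/2 I^A i.
Crossing each possibility with the mother i i and summing P(type A): 1/2·1 + 1/2·1/2 = 3/4.
Similarly for Rh via the father's Rh distribution: P(Rh+) = 3/4.
Independent loci: 3/4 × 3/4 = 9/16.

9/16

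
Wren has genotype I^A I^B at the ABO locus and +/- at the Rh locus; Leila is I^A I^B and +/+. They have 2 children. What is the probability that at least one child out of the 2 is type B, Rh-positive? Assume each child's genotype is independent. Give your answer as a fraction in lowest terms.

7/16

ABO cross I^A I^B × I^A I^B → 1/4 A, 1/4 B, 1/2 AB.
Rh cross +/- × +/+ → 1 Rh+; so P(type B, Rh-positive) = 1/4 × 1 = 1/4 per child.
P(none) = (3/4)^2 = 9/16; P(at least one) = 1 − 9/16 = 7/16.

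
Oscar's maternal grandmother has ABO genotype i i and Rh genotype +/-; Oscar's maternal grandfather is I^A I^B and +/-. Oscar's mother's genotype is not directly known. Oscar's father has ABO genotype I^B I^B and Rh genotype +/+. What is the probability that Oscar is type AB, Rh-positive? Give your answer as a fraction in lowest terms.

1/4

Oscar's mother's ABO genotype from i i × I^A I^B: 1/2 I^A i, 1/2 I^B i.
Crossing each possibility with the father I^B I^B and summing P(type AB): 1/2·1/2 + 1/2·0 = 1/4.
Similarly for Rh via the mother's Rh distribution: P(Rh+) = 1.
Independent loci: 1/4 × 1 = 1/4.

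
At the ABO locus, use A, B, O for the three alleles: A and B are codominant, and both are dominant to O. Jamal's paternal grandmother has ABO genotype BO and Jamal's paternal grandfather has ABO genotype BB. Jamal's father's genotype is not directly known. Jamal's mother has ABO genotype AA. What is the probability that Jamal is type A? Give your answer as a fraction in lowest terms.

1/4

Jamal's father's ABO genotype from BO × BB: 1/2 BB, 1/2 BO.
Crossing each possibility with the mother AA and summing P(type A): 1/2·0 + 1/2·1/2 = 1/4.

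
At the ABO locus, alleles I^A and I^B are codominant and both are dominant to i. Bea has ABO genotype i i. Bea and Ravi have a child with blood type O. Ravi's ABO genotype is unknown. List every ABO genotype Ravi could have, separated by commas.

For each candidate genotype of Ravi, check whether crossing it with i i can produce every observed child phenotype.
  I^A I^A → possible child types {A} ✗
  I^A I^B → possible child types {A, B} ✗
  I^A i → possible child types {O, A} ✓
  I^B I^B → possible child types {B} ✗
  I^B i → possible child types {O, B} ✓
  i i → possible child types {O} ✓

I^A i, I^B i, i i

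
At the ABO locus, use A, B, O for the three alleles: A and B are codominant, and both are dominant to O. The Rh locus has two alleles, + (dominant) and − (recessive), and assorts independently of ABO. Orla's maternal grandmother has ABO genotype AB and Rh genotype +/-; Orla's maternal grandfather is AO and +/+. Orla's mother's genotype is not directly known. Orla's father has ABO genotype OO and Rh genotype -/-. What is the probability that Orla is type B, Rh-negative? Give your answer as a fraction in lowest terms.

Orla's mother's ABO genotype from AB × AO: 1/4 AA, 1/4 AB, 1/4 AO, 1/4 BO.
Crossing each possibility with the father OO and summing P(type B): 1/4·0 + 1/4·1/2 + 1/4·0 + 1/4·1/2 = 1/4.
Similarly for Rh via the mother's Rh distribution: P(Rh-) = 1/4.
Independent loci: 1/4 × 1/4 = 1/16.

1/16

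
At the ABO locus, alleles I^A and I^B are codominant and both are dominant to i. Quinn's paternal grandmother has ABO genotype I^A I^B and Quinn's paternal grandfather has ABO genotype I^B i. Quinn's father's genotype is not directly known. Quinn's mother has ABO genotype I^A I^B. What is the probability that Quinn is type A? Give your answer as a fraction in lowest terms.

Quinn's father's ABO genotype from I^A I^B × I^B i: 1/4 I^A I^B, 1/4 I^A i, 1/4 I^B I^B, 1/4 I^B i.
Crossing each possibility with the mother I^A I^B and summing P(type A): 1/4·1/4 + 1/4·1/2 + 1/4·0 + 1/4·1/4 = 1/4.

1/4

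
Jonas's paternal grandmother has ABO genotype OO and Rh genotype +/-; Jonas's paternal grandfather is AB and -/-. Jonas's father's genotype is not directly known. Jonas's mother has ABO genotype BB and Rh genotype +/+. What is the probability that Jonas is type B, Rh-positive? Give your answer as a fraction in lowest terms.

Jonas's father's ABO genotype from OO × AB: 1/2 AO, 1/2 BO.
Crossing each possibility with the mother BB and summing P(type B): 1/2·1/2 + 1/2·1 = 3/4.
Similarly for Rh via the father's Rh distribution: P(Rh+) = 1.
Independent loci: 3/4 × 1 = 3/4.

3/4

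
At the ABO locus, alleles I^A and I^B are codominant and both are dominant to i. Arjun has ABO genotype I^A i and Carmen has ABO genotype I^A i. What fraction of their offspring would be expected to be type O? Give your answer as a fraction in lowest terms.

ABO cross I^A i × I^A i → offspring phenotypes: 1/4 O, 3/4 A.
So P(type O) = 1/4.

1/4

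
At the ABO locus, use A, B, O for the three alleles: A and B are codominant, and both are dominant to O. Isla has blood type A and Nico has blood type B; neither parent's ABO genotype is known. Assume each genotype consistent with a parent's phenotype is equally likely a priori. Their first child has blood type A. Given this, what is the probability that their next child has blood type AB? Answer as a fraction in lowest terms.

5/12

Possible genotypes: Isla ∈ {AA, AO}; Nico ∈ {BB, BO}.
Weight each parental genotype pair by prior × P(type-A child):
  AA × BO: posterior weight 2/3; P(next child type AB) = 1/2.
  AO × BO: posterior weight 1/3; P(next child type AB) = 1/4.
Weighted sum = 5/12.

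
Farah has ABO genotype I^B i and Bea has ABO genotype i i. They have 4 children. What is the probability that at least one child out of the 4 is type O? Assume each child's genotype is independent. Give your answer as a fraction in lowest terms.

15/16

ABO cross I^B i × i i → 1/2 O, 1/2 B.
So P(type O) = 1/2 per child.
P(none) = (1/2)^4 = 1/16; P(at least one) = 1 − 1/16 = 15/16.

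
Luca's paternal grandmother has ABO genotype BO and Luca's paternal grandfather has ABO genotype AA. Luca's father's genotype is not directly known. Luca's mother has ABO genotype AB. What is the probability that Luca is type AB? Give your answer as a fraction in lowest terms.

3/8

Luca's father's ABO genotype from BO × AA: 1/2 AB, 1/2 AO.
Crossing each possibility with the mother AB and summing P(type AB): 1/2·1/2 + 1/2·1/4 = 3/8.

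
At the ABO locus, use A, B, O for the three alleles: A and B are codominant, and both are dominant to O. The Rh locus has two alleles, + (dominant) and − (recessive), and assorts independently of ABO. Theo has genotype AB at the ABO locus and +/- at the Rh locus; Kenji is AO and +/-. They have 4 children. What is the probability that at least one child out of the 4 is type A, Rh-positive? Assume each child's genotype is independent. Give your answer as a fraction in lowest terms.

3471/4096

ABO cross AB × AO → 1/2 A, 1/4 B, 1/4 AB.
Rh cross +/- × +/- → 3/4 Rh+, 1/4 Rh-; so P(type A, Rh-positive) = 1/2 × 3/4 = 3/8 per child.
P(none) = (5/8)^4 = 625/4096; P(at least one) = 1 − 625/4096 = 3471/4096.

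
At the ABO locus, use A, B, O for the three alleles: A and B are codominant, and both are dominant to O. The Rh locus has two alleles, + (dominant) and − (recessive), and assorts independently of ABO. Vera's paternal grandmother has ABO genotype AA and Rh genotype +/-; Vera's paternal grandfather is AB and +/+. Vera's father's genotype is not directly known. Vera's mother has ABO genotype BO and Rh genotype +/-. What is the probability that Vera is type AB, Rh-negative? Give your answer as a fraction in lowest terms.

3/64

Vera's father's ABO genotype from AA × AB: 1/2 AA, 1/2 AB.
Crossing each possibility with the mother BO and summing P(type AB): 1/2·1/2 + 1/2·1/4 = 3/8.
Similarly for Rh via the father's Rh distribution: P(Rh-) = 1/8.
Independent loci: 3/8 × 1/8 = 3/64.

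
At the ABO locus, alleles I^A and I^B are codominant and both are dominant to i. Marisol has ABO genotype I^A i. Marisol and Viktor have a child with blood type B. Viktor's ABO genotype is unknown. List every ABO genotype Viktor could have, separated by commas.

I^A I^B, I^B I^B, I^B i

For each candidate genotype of Viktor, check whether crossing it with I^A i can produce every observed child phenotype.
  I^A I^A → possible child types {A} ✗
  I^A I^B → possible child types {A, B, AB} ✓
  I^A i → possible child types {O, A} ✗
  I^B I^B → possible child types {B, AB} ✓
  I^B i → possible child types {O, A, B, AB} ✓
  i i → possible child types {O, A} ✗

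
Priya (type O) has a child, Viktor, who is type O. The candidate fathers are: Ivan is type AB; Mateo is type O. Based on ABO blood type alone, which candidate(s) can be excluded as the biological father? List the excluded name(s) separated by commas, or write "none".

A candidate is excluded only if no genotype consistent with his phenotype could produce a type O child with a type O mother.
Ivan (type AB): no genotype consistent with that phenotype can produce a type-O child with a type-O mother.

Ivan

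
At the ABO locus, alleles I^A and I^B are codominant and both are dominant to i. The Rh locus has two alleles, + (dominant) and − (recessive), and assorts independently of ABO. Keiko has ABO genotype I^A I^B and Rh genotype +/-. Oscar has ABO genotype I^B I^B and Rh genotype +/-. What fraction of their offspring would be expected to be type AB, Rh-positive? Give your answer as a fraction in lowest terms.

3/8

ABO cross I^A I^B × I^B I^B → offspring phenotypes: 1/2 B, 1/2 AB.
Rh cross +/- × +/- → 3/4 Rh+, 1/4 Rh-.
Independent loci: P(type AB, Rh-positive) = 1/2 × 3/4 = 3/8.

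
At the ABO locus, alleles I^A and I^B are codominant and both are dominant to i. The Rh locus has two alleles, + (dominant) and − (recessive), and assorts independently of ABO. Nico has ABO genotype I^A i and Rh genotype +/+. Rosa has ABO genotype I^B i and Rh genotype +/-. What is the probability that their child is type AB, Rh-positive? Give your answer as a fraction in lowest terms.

ABO cross I^A i × I^B i → offspring phenotypes: 1/4 O, 1/4 A, 1/4 B, 1/4 AB.
Rh cross +/+ × +/- → 1 Rh+.
Independent loci: P(type AB, Rh-positive) = 1/4 × 1 = 1/4.

1/4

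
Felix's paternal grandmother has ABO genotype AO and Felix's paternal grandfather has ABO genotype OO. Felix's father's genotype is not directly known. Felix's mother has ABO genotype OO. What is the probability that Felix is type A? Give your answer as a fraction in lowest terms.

1/4

Felix's father's ABO genotype from AO × OO: 1/2 AO, 1/2 OO.
Crossing each possibility with the mother OO and summing P(type A): 1/2·1/2 + 1/2·0 = 1/4.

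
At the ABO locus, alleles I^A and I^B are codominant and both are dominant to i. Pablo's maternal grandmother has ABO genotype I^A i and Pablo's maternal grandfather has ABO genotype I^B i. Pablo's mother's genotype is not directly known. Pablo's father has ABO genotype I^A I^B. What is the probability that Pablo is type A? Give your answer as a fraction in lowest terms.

3/8

Pablo's mother's ABO genotype from I^A i × I^B i: 1/4 I^A I^B, 1/4 I^A i, 1/4 I^B i, 1/4 i i.
Crossing each possibility with the father I^A I^B and summing P(type A): 1/4·1/4 + 1/4·1/2 + 1/4·1/4 + 1/4·1/2 = 3/8.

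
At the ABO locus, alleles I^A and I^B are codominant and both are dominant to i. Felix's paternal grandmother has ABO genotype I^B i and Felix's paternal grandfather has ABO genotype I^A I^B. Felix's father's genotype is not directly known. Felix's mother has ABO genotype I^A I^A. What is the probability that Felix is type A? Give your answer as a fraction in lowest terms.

Felix's father's ABO genotype from I^B i × I^A I^B: 1/4 I^A I^B, 1/4 I^A i, 1/4 I^B I^B, 1/4 I^B i.
Crossing each possibility with the mother I^A I^A and summing P(type A): 1/4·1/2 + 1/4·1 + 1/4·0 + 1/4·1/2 = 1/2.

1/2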